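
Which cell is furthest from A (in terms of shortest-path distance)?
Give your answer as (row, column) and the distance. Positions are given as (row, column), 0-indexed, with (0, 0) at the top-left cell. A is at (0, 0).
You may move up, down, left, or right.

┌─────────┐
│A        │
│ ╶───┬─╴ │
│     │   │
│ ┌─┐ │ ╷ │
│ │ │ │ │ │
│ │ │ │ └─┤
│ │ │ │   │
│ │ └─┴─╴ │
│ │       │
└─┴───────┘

Computing BFS distances from A to all cells:
Furthest cell: (2, 1)
Distance: 15 steps

Path from A to the furthest cell:

┌─────────┐
│A → → → ↓│
│ ╶───┬─╴ │
│     │↓ ↲│
│ ┌─┐ │ ╷ │
│ │B│ │↓│ │
│ │ │ │ └─┤
│ │↑│ │↳ ↓│
│ │ └─┴─╴ │
│ │↑ ← ← ↲│
└─┴───────┘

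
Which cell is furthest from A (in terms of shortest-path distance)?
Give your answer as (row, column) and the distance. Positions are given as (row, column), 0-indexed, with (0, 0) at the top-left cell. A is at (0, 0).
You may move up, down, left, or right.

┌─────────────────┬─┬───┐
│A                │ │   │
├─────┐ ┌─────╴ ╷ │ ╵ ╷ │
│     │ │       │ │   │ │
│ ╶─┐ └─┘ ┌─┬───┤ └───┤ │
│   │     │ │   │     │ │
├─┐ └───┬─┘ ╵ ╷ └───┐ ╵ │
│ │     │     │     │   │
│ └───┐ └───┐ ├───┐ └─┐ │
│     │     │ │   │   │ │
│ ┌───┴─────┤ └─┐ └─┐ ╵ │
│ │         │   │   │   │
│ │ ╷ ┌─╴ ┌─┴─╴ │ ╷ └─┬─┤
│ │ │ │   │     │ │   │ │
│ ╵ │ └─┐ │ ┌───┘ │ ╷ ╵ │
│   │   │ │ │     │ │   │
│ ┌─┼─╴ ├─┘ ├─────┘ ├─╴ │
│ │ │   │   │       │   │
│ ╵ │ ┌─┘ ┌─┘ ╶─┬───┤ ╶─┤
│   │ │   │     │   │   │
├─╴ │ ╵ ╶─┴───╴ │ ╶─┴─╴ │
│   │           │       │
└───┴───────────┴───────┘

Computing BFS distances from A to all cells:
Furthest cell: (9, 9)
Distance: 62 steps

Path from A to the furthest cell:

┌─────────────────┬─┬───┐
│A → → → → → → → ↓│ │   │
├─────┐ ┌─────╴ ╷ │ ╵ ╷ │
│     │ │       │↓│   │ │
│ ╶─┐ └─┘ ┌─┬───┤ └───┤ │
│   │     │ │↓ ↰│↳ → ↓│ │
├─┐ └───┬─┘ ╵ ╷ └───┐ ╵ │
│ │     │    ↓│↑ ← ↰│↳ ↓│
│ └───┐ └───┐ ├───┐ └─┐ │
│     │     │↓│   │↑ ↰│↓│
│ ┌───┴─────┤ └─┐ └─┐ ╵ │
│ │         │↳ ↓│   │↑ ↲│
│ │ ╷ ┌─╴ ┌─┴─╴ │ ╷ └─┬─┤
│ │ │ │   │↓ ← ↲│ │↱ ↓│ │
│ ╵ │ └─┐ │ ┌───┘ │ ╷ ╵ │
│   │   │ │↓│     │↑│↳ ↓│
│ ┌─┼─╴ ├─┘ ├─────┘ ├─╴ │
│ │ │   │↓ ↲│↱ → → ↑│↓ ↲│
│ ╵ │ ┌─┘ ┌─┘ ╶─┬───┤ ╶─┤
│   │ │↓ ↲│  ↑ ↰│↱ B│↳ ↓│
├─╴ │ ╵ ╶─┴───╴ │ ╶─┴─╴ │
│   │  ↳ → → → ↑│↑ ← ← ↲│
└───┴───────────┴───────┘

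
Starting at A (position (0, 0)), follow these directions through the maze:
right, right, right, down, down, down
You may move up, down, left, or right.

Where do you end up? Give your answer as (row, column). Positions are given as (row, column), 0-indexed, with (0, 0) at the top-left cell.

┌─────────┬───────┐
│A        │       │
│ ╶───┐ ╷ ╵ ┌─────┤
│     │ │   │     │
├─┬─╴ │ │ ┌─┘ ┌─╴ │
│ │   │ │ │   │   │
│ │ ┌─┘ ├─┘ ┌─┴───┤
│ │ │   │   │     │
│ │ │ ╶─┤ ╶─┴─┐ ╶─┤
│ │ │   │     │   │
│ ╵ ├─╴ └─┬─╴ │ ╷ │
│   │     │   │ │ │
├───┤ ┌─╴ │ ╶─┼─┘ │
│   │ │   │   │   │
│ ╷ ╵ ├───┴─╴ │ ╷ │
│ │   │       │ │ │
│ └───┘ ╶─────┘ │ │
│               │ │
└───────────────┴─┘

Following directions step by step:
Start: (0, 0)
  right: (0, 0) → (0, 1)
  right: (0, 1) → (0, 2)
  right: (0, 2) → (0, 3)
  down: (0, 3) → (1, 3)
  down: (1, 3) → (2, 3)
  down: (2, 3) → (3, 3)
Final position: (3, 3)

Path taken:

┌─────────┬───────┐
│A → → ↓  │       │
│ ╶───┐ ╷ ╵ ┌─────┤
│     │↓│   │     │
├─┬─╴ │ │ ┌─┘ ┌─╴ │
│ │   │↓│ │   │   │
│ │ ┌─┘ ├─┘ ┌─┴───┤
│ │ │  B│   │     │
│ │ │ ╶─┤ ╶─┴─┐ ╶─┤
│ │ │   │     │   │
│ ╵ ├─╴ └─┬─╴ │ ╷ │
│   │     │   │ │ │
├───┤ ┌─╴ │ ╶─┼─┘ │
│   │ │   │   │   │
│ ╷ ╵ ├───┴─╴ │ ╷ │
│ │   │       │ │ │
│ └───┘ ╶─────┘ │ │
│               │ │
└───────────────┴─┘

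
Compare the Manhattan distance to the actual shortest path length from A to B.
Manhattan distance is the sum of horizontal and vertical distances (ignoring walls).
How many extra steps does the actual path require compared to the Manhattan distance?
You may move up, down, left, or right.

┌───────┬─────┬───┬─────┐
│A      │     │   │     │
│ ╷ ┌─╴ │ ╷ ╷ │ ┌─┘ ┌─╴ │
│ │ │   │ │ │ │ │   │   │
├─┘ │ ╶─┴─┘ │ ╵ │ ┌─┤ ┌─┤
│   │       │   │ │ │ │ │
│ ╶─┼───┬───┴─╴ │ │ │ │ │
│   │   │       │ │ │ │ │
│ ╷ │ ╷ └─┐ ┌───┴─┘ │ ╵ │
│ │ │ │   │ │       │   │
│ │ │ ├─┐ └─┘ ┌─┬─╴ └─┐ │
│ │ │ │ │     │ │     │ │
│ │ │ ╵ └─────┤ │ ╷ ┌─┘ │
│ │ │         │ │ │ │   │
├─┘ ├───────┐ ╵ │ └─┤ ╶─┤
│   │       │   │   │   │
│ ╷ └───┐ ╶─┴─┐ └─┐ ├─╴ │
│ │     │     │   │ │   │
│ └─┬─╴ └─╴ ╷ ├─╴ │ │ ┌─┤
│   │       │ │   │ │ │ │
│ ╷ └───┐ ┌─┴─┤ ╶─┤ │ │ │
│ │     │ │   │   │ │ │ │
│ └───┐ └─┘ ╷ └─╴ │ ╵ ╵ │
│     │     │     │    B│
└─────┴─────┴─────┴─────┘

Manhattan distance: |11 - 0| + |11 - 0| = 22
Actual path length: 62
Extra steps: 62 - 22 = 40

Solution:

┌───────┬─────┬───┬─────┐
│A ↓    │     │   │     │
│ ╷ ┌─╴ │ ╷ ╷ │ ┌─┘ ┌─╴ │
│ │↓│   │ │ │ │ │   │   │
├─┘ │ ╶─┴─┘ │ ╵ │ ┌─┤ ┌─┤
│↓ ↲│       │   │ │ │ │ │
│ ╶─┼───┬───┴─╴ │ │ │ │ │
│↳ ↓│↱ ↓│       │ │ │ │ │
│ ╷ │ ╷ └─┐ ┌───┴─┘ │ ╵ │
│ │↓│↑│↳ ↓│ │↱ → → ↓│   │
│ │ │ ├─┐ └─┘ ┌─┬─╴ └─┐ │
│ │↓│↑│ │↳ → ↑│ │↓ ↲  │ │
│ │ │ ╵ └─────┤ │ ╷ ┌─┘ │
│ │↓│↑ ← ← ← ↰│ │↓│ │   │
├─┘ ├───────┐ ╵ │ └─┤ ╶─┤
│↓ ↲│       │↑ ↰│↳ ↓│   │
│ ╷ └───┐ ╶─┴─┐ └─┐ ├─╴ │
│↓│     │     │↑ ↰│↓│   │
│ └─┬─╴ └─╴ ╷ ├─╴ │ │ ┌─┤
│↳ ↓│       │ │↱ ↑│↓│ │ │
│ ╷ └───┐ ┌─┴─┤ ╶─┤ │ │ │
│ │↳ → ↓│ │↱ ↓│↑ ↰│↓│ │ │
│ └───┐ └─┘ ╷ └─╴ │ ╵ ╵ │
│     │↳ → ↑│↳ → ↑│↳ → B│
└─────┴─────┴─────┴─────┘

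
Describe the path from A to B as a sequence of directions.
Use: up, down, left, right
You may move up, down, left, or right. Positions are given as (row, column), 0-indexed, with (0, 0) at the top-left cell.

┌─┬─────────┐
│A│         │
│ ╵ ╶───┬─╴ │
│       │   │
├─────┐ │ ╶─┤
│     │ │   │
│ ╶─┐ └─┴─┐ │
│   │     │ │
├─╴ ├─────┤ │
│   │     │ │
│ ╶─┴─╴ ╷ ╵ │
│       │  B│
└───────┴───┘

Finding the path and converting it to directions:
Path through cells: (0,0) → (1,0) → (1,1) → (0,1) → (0,2) → (0,3) → (0,4) → (0,5) → (1,5) → (1,4) → (2,4) → (2,5) → (3,5) → (4,5) → (5,5)
Directions: down, right, up, right, right, right, right, down, left, down, right, down, down, down

Solution:

┌─┬─────────┐
│A│↱ → → → ↓│
│ ╵ ╶───┬─╴ │
│↳ ↑    │↓ ↲│
├─────┐ │ ╶─┤
│     │ │↳ ↓│
│ ╶─┐ └─┴─┐ │
│   │     │↓│
├─╴ ├─────┤ │
│   │     │↓│
│ ╶─┴─╴ ╷ ╵ │
│       │  B│
└───────┴───┘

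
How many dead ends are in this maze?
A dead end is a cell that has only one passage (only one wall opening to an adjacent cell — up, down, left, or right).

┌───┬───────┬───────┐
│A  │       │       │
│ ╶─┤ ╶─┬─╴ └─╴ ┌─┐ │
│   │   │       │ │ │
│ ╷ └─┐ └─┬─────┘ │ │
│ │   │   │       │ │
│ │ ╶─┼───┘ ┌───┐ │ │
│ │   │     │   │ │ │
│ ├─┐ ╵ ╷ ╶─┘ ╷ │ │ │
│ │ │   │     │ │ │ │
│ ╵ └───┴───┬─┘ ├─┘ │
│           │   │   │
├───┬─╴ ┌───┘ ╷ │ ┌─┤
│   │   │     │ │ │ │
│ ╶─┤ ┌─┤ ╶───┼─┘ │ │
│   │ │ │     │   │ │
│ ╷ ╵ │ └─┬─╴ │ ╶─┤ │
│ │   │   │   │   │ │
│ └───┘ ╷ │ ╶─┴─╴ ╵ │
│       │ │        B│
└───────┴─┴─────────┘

Checking each cell for number of passages:

Dead ends found at positions:
  (0, 1)
  (0, 6)
  (1, 4)
  (1, 8)
  (2, 2)
  (2, 4)
  (4, 1)
  (4, 8)
  (5, 5)
  (6, 1)
  (6, 7)
  (6, 9)
  (7, 3)
  (9, 4)
Total dead ends: 14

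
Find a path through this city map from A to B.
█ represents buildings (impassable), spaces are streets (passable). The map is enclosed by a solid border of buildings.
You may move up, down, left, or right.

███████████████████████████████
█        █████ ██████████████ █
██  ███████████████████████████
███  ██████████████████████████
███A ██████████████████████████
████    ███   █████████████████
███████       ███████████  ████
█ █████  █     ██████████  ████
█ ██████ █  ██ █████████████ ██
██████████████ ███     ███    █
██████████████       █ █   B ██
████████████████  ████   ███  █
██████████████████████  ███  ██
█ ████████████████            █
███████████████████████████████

Finding the shortest path from A to B:
Movement: cardinal only
Path length: 34 steps
Directions: right → down → right → right → right → down → right → right → right → down → right → right → right → right → down → down → down → right → right → right → right → up → right → right → right → right → down → down → right → right → up → right → right → right

Solution:

███████████████████████████████
█        █████ ██████████████ █
██  ███████████████████████████
███  ██████████████████████████
███A↓██████████████████████████
████↳→→↓███   █████████████████
███████↳→→↓   ███████████  ████
█ █████  █↳→→→↓██████████  ████
█ ██████ █  ██↓█████████████ ██
██████████████↓███↱→→→↓███    █
██████████████↳→→→↑  █↓█↱→→B ██
████████████████  ████↳→↑███  █
██████████████████████  ███  ██
█ ████████████████            █
███████████████████████████████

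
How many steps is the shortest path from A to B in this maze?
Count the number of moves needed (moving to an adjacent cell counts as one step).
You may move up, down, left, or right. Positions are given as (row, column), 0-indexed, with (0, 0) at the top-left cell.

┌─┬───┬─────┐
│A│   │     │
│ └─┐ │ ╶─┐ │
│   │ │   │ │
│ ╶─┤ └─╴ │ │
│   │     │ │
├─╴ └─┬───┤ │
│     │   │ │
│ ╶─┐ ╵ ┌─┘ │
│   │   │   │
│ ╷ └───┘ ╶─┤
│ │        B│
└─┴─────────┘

Using BFS to find shortest path:
Start: (0, 0), End: (5, 5)
Path found:
(0,0) → (1,0) → (2,0) → (2,1) → (3,1) → (3,0) → (4,0) → (4,1) → (5,1) → (5,2) → (5,3) → (5,4) → (5,5)
Number of steps: 12

Solution:

┌─┬───┬─────┐
│A│   │     │
│ └─┐ │ ╶─┐ │
│↓  │ │   │ │
│ ╶─┤ └─╴ │ │
│↳ ↓│     │ │
├─╴ └─┬───┤ │
│↓ ↲  │   │ │
│ ╶─┐ ╵ ┌─┘ │
│↳ ↓│   │   │
│ ╷ └───┘ ╶─┤
│ │↳ → → → B│
└─┴─────────┘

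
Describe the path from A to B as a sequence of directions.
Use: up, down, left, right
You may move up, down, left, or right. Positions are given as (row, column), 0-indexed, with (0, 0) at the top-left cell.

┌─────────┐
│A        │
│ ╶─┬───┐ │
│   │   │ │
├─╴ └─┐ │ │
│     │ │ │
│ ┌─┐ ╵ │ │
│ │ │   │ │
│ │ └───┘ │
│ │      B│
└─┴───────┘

Finding the path and converting it to directions:
Path through cells: (0,0) → (0,1) → (0,2) → (0,3) → (0,4) → (1,4) → (2,4) → (3,4) → (4,4)
Directions: right, right, right, right, down, down, down, down

Solution:

┌─────────┐
│A → → → ↓│
│ ╶─┬───┐ │
│   │   │↓│
├─╴ └─┐ │ │
│     │ │↓│
│ ┌─┐ ╵ │ │
│ │ │   │↓│
│ │ └───┘ │
│ │      B│
└─┴───────┘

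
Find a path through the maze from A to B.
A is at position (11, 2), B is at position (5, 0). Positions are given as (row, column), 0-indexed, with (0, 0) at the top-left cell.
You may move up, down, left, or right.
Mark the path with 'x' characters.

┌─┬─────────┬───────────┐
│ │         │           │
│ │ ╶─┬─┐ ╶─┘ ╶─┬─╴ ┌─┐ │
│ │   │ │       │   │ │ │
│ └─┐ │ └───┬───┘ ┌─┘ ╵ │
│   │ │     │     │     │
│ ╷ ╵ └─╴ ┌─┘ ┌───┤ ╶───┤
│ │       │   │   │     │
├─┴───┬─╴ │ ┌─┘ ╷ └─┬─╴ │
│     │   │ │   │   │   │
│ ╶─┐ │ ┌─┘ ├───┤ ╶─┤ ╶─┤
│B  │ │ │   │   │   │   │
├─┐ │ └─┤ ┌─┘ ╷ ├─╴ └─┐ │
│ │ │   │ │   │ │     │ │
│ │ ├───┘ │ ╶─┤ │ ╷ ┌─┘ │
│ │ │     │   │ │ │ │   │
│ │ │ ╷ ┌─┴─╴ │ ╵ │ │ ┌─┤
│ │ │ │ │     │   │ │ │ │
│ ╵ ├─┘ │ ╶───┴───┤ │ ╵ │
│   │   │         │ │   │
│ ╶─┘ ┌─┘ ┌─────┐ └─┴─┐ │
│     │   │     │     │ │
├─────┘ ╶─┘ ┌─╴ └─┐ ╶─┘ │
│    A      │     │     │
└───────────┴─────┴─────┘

Finding the shortest path from (11, 2) to (5, 0):
Path length: 60 steps
Directions: right → up → right → up → right → right → right → right → down → right → down → right → right → up → up → left → up → up → right → up → up → left → up → right → up → left → left → up → right → right → up → up → left → left → down → left → down → left → left → down → left → down → down → left → down → down → left → down → down → left → down → left → left → up → right → up → up → up → up → left

Solution:

┌─┬─────────┬───────────┐
│ │         │      x x x│
│ │ ╶─┬─┐ ╶─┘ ╶─┬─╴ ┌─┐ │
│ │   │ │       │x x│ │x│
│ └─┐ │ └───┬───┘ ┌─┘ ╵ │
│   │ │     │x x x│x x x│
│ ╷ ╵ └─╴ ┌─┘ ┌───┤ ╶───┤
│ │       │x x│   │x x x│
├─┴───┬─╴ │ ┌─┘ ╷ └─┬─╴ │
│     │   │x│   │   │x x│
│ ╶─┐ │ ┌─┘ ├───┤ ╶─┤ ╶─┤
│B x│ │ │x x│   │   │x x│
├─┐ │ └─┤ ┌─┘ ╷ ├─╴ └─┐ │
│ │x│   │x│   │ │     │x│
│ │ ├───┘ │ ╶─┤ │ ╷ ┌─┘ │
│ │x│  x x│   │ │ │ │x x│
│ │ │ ╷ ┌─┴─╴ │ ╵ │ │ ┌─┤
│ │x│ │x│     │   │ │x│ │
│ ╵ ├─┘ │ ╶───┴───┤ │ ╵ │
│x x│x x│x x x x x│ │x x│
│ ╶─┘ ┌─┘ ┌─────┐ └─┴─┐ │
│x x x│x x│     │x x  │x│
├─────┘ ╶─┘ ┌─╴ └─┐ ╶─┘ │
│    A x    │     │x x x│
└───────────┴─────┴─────┘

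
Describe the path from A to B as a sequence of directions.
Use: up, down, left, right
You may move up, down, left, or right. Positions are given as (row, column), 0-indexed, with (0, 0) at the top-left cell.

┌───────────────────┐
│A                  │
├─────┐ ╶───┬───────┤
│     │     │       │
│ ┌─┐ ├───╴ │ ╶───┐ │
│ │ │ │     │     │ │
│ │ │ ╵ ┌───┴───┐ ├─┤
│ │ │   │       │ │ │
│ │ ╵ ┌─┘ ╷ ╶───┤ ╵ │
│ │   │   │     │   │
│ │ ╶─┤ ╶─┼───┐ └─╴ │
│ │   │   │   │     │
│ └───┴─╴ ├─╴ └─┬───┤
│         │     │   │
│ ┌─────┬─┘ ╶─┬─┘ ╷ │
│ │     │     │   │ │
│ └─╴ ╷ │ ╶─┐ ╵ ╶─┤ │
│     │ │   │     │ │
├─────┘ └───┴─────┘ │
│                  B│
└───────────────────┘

Finding the path and converting it to directions:
Path through cells: (0,0) → (0,1) → (0,2) → (0,3) → (1,3) → (1,4) → (1,5) → (2,5) → (2,4) → (2,3) → (3,3) → (3,2) → (2,2) → (1,2) → (1,1) → (1,0) → (2,0) → (3,0) → (4,0) → (5,0) → (6,0) → (7,0) → (8,0) → (8,1) → (8,2) → (7,2) → (7,3) → (8,3) → (9,3) → (9,4) → (9,5) → (9,6) → (9,7) → (9,8) → (9,9)
Directions: right, right, right, down, right, right, down, left, left, down, left, up, up, left, left, down, down, down, down, down, down, down, right, right, up, right, down, down, right, right, right, right, right, right

Solution:

┌───────────────────┐
│A → → ↓            │
├─────┐ ╶───┬───────┤
│↓ ← ↰│↳ → ↓│       │
│ ┌─┐ ├───╴ │ ╶───┐ │
│↓│ │↑│↓ ← ↲│     │ │
│ │ │ ╵ ┌───┴───┐ ├─┤
│↓│ │↑ ↲│       │ │ │
│ │ ╵ ┌─┘ ╷ ╶───┤ ╵ │
│↓│   │   │     │   │
│ │ ╶─┤ ╶─┼───┐ └─╴ │
│↓│   │   │   │     │
│ └───┴─╴ ├─╴ └─┬───┤
│↓        │     │   │
│ ┌─────┬─┘ ╶─┬─┘ ╷ │
│↓│  ↱ ↓│     │   │ │
│ └─╴ ╷ │ ╶─┐ ╵ ╶─┤ │
│↳ → ↑│↓│   │     │ │
├─────┘ └───┴─────┘ │
│      ↳ → → → → → B│
└───────────────────┘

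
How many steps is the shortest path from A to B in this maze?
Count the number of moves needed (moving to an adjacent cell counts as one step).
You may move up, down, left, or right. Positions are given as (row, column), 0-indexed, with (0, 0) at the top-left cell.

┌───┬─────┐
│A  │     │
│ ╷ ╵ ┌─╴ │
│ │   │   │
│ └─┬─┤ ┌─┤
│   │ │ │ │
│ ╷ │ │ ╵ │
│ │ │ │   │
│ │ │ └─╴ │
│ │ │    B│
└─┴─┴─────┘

Using BFS to find shortest path:
Start: (0, 0), End: (4, 4)
Path found:
(0,0) → (0,1) → (1,1) → (1,2) → (0,2) → (0,3) → (0,4) → (1,4) → (1,3) → (2,3) → (3,3) → (3,4) → (4,4)
Number of steps: 12

Solution:

┌───┬─────┐
│A ↓│↱ → ↓│
│ ╷ ╵ ┌─╴ │
│ │↳ ↑│↓ ↲│
│ └─┬─┤ ┌─┤
│   │ │↓│ │
│ ╷ │ │ ╵ │
│ │ │ │↳ ↓│
│ │ │ └─╴ │
│ │ │    B│
└─┴─┴─────┘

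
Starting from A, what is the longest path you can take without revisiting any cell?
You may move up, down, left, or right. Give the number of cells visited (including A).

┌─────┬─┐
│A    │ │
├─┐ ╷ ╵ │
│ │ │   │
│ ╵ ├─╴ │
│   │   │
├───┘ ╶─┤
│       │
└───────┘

Finding longest simple path using DFS:
Start: (0, 0)
Longest path visits 10 cells
Path: A → right → right → down → right → down → left → down → left → left

Solution:

┌─────┬─┐
│A → ↓│ │
├─┐ ╷ ╵ │
│ │ │↳ ↓│
│ ╵ ├─╴ │
│   │↓ ↲│
├───┘ ╶─┤
│B ← ↲  │
└───────┘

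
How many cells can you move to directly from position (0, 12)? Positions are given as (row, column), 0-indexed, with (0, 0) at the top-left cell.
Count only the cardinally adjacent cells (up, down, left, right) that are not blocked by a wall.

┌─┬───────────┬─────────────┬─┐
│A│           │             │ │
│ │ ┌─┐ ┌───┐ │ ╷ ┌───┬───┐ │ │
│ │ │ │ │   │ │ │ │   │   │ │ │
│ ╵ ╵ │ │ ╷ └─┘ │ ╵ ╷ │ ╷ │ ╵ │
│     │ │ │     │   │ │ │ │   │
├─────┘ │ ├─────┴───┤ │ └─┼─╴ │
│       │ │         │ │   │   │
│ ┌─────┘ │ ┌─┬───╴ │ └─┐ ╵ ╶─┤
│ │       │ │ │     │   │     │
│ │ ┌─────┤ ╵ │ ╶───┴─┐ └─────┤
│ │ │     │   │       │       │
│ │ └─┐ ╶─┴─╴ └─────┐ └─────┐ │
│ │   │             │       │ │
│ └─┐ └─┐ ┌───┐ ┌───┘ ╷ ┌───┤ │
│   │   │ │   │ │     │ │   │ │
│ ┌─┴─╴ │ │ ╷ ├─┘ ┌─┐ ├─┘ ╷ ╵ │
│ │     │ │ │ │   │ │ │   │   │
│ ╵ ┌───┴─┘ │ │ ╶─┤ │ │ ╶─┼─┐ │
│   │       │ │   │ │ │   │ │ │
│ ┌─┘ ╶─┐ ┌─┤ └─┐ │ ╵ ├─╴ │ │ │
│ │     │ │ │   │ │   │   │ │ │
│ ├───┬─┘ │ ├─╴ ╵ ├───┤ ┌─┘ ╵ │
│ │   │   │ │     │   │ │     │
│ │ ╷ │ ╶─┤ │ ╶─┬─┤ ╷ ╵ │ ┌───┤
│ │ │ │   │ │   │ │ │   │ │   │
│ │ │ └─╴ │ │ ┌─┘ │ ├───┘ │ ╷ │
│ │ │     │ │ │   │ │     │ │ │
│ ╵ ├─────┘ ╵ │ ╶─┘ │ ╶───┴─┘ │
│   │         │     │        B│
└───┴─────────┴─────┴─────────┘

Checking passable neighbors of (0, 12):
Neighbors: (0, 11), (0, 13)
Count: 2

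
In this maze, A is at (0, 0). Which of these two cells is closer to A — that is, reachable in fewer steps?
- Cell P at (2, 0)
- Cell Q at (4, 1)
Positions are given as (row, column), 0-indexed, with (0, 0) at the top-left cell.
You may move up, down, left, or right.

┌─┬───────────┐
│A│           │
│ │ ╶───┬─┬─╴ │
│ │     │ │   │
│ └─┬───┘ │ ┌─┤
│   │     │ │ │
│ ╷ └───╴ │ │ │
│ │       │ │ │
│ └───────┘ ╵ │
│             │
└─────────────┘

Shortest path A → P at (2, 0): 2 steps
Shortest path A → Q at (4, 1): 5 steps

P is closer (2 steps vs 5 steps).

Path to P:

┌─┬───────────┐
│A│           │
│ │ ╶───┬─┬─╴ │
│↓│     │ │   │
│ └─┬───┘ │ ┌─┤
│P  │     │ │ │
│ ╷ └───╴ │ │ │
│ │       │ │ │
│ └───────┘ ╵ │
│             │
└─────────────┘

Path to Q:

┌─┬───────────┐
│A│           │
│ │ ╶───┬─┬─╴ │
│↓│     │ │   │
│ └─┬───┘ │ ┌─┤
│↓  │     │ │ │
│ ╷ └───╴ │ │ │
│↓│       │ │ │
│ └───────┘ ╵ │
│↳ Q          │
└─────────────┘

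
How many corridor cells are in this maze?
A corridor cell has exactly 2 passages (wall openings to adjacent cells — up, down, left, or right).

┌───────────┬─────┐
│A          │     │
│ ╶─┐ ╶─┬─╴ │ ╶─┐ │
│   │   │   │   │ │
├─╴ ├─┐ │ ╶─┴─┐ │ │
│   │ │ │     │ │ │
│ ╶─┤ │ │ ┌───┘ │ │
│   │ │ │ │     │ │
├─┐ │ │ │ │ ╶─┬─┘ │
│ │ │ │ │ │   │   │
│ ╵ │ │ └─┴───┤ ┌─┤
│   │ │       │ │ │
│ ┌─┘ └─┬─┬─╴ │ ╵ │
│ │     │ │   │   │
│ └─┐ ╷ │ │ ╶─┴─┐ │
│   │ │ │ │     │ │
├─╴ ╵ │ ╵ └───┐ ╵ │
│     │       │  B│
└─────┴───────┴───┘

Counting cells with exactly 2 passages:
Total corridor cells: 64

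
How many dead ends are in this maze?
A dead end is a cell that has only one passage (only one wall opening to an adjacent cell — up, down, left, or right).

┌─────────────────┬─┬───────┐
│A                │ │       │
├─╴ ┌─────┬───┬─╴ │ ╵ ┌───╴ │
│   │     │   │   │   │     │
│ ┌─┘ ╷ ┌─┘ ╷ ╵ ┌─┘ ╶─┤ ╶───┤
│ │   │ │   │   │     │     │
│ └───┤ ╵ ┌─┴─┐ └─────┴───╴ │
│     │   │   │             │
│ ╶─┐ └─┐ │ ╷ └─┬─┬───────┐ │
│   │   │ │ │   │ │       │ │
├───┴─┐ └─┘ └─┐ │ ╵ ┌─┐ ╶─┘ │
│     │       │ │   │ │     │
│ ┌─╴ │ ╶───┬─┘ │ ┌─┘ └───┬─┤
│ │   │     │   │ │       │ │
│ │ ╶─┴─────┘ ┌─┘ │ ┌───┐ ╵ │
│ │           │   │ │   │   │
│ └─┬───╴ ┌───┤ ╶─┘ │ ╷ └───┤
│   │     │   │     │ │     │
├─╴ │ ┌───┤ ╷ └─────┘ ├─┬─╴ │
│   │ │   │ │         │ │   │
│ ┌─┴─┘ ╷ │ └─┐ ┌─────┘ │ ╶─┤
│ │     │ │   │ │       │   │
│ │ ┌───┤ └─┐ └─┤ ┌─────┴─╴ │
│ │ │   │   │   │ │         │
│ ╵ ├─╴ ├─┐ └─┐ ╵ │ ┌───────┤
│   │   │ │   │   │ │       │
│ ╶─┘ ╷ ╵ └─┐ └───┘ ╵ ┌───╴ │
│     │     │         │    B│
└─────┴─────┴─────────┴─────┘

Checking each cell for number of passages:

Dead ends found at positions:
  (0, 0)
  (0, 9)
  (1, 4)
  (2, 1)
  (2, 8)
  (2, 10)
  (4, 1)
  (4, 4)
  (4, 8)
  (4, 12)
  (5, 6)
  (5, 10)
  (6, 5)
  (6, 13)
  (9, 2)
  (9, 11)
  (10, 7)
  (11, 2)
  (12, 4)
  (13, 5)
  (13, 11)
Total dead ends: 21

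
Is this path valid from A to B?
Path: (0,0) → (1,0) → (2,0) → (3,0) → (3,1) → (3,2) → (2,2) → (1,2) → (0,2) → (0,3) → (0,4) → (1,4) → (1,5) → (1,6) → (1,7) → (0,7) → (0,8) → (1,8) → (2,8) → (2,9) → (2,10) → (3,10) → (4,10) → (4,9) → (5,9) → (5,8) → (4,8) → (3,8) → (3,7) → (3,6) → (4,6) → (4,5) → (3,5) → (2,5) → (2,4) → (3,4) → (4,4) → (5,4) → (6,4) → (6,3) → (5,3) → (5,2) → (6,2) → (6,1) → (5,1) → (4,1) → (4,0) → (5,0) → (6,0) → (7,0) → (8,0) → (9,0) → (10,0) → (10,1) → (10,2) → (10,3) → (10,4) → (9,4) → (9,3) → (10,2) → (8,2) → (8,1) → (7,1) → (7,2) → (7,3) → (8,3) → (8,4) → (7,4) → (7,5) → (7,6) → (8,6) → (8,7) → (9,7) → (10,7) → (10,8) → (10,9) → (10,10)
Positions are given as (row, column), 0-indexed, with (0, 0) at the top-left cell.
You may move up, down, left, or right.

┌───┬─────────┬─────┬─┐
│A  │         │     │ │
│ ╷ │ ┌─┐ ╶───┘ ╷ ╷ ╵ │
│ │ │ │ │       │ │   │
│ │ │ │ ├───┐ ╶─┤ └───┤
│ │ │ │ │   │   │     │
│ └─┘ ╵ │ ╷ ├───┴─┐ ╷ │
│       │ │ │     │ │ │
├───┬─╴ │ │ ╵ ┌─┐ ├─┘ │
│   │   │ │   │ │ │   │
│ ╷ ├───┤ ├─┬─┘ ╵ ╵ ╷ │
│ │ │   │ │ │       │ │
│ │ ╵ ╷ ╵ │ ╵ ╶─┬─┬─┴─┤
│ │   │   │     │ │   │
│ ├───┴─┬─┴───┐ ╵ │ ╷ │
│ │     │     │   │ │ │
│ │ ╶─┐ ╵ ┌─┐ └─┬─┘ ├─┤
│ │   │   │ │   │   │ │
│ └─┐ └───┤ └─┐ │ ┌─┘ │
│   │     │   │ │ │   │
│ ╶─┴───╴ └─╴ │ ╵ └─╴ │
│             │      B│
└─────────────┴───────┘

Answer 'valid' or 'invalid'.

Checking path validity:
Result: Invalid move at step 59: cannot move from (9, 3) to (10, 2).

invalid

Correct solution:

┌───┬─────────┬─────┬─┐
│A  │↱ → ↓    │↱ ↓  │ │
│ ╷ │ ┌─┐ ╶───┘ ╷ ╷ ╵ │
│↓│ │↑│ │↳ → → ↑│↓│   │
│ │ │ │ ├───┐ ╶─┤ └───┤
│↓│ │↑│ │↓ ↰│   │↳ → ↓│
│ └─┘ ╵ │ ╷ ├───┴─┐ ╷ │
│↳ → ↑  │↓│↑│↓ ← ↰│ │↓│
├───┬─╴ │ │ ╵ ┌─┐ ├─┘ │
│↓ ↰│   │↓│↑ ↲│ │↑│↓ ↲│
│ ╷ ├───┤ ├─┬─┘ ╵ ╵ ╷ │
│↓│↑│↓ ↰│↓│ │    ↑ ↲│ │
│ │ ╵ ╷ ╵ │ ╵ ╶─┬─┬─┴─┤
│↓│↑ ↲│↑ ↲│     │ │   │
│ ├───┴─┬─┴───┐ ╵ │ ╷ │
│↓│↱ → ↓│↱ → ↓│   │ │ │
│ │ ╶─┐ ╵ ┌─┐ └─┬─┘ ├─┤
│↓│↑ ↰│↳ ↑│ │↳ ↓│   │ │
│ └─┐ └───┤ └─┐ │ ┌─┘ │
│↓  │↑ ← ↰│   │↓│ │   │
│ ╶─┴───╴ └─╴ │ ╵ └─╴ │
│↳ → → → ↑    │↳ → → B│
└─────────────┴───────┘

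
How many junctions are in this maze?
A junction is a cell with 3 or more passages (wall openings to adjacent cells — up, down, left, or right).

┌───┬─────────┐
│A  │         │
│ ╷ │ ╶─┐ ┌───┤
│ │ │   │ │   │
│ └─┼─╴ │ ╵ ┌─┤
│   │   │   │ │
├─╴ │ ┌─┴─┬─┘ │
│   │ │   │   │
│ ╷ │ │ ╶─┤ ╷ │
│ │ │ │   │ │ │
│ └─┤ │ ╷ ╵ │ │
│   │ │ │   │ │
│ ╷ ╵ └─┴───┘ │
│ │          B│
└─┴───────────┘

Checking each cell for number of passages:

Junctions found (3+ passages):
  (0, 4): 3 passages
  (3, 1): 3 passages
  (3, 6): 3 passages
  (4, 3): 3 passages
  (5, 0): 3 passages
  (6, 2): 3 passages
Total junctions: 6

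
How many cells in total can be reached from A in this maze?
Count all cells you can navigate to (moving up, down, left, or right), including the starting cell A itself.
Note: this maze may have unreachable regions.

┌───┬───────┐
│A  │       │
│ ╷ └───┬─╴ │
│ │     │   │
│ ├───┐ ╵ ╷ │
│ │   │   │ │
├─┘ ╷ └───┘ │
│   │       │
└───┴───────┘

Using BFS/flood-fill to find all reachable cells from A:
Maze size: 4 × 6 = 24 total cells
All cells are reachable — the maze is fully connected.
Reachable cells: 24

Reachable region (· marks reachable cells):

┌───┬───────┐
│A ·│· · · ·│
│ ╷ └───┬─╴ │
│·│· · ·│· ·│
│ ├───┐ ╵ ╷ │
│·│· ·│· ·│·│
├─┘ ╷ └───┘ │
│· ·│· · · ·│
└───┴───────┘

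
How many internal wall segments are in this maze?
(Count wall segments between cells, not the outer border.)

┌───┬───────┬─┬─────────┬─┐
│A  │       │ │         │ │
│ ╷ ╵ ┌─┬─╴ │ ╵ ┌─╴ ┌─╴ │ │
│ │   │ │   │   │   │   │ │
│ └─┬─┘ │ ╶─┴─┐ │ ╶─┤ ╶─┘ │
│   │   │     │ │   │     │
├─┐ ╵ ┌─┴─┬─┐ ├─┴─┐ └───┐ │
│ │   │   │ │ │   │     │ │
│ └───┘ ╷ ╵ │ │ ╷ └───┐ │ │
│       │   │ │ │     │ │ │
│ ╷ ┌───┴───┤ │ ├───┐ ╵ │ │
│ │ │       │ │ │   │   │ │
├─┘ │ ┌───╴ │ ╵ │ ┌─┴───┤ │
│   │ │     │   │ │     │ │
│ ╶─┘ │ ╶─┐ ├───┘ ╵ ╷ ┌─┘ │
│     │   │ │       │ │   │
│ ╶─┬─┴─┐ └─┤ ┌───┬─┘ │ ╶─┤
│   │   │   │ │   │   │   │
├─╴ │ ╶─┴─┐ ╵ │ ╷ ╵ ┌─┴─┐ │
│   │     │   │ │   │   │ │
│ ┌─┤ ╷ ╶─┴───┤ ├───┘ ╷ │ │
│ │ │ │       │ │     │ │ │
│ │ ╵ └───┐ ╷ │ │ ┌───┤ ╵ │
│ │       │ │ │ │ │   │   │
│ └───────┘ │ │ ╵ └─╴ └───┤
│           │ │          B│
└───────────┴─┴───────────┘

Counting internal wall segments:
Total internal walls: 144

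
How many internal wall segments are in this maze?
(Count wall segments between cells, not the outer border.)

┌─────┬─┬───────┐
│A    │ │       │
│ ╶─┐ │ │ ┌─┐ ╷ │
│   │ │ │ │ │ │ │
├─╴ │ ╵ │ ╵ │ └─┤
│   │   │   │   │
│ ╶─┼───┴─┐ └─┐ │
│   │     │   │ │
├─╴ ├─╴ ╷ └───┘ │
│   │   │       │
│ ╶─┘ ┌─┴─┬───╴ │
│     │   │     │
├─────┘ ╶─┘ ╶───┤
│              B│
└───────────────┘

Counting internal wall segments:
Total internal walls: 42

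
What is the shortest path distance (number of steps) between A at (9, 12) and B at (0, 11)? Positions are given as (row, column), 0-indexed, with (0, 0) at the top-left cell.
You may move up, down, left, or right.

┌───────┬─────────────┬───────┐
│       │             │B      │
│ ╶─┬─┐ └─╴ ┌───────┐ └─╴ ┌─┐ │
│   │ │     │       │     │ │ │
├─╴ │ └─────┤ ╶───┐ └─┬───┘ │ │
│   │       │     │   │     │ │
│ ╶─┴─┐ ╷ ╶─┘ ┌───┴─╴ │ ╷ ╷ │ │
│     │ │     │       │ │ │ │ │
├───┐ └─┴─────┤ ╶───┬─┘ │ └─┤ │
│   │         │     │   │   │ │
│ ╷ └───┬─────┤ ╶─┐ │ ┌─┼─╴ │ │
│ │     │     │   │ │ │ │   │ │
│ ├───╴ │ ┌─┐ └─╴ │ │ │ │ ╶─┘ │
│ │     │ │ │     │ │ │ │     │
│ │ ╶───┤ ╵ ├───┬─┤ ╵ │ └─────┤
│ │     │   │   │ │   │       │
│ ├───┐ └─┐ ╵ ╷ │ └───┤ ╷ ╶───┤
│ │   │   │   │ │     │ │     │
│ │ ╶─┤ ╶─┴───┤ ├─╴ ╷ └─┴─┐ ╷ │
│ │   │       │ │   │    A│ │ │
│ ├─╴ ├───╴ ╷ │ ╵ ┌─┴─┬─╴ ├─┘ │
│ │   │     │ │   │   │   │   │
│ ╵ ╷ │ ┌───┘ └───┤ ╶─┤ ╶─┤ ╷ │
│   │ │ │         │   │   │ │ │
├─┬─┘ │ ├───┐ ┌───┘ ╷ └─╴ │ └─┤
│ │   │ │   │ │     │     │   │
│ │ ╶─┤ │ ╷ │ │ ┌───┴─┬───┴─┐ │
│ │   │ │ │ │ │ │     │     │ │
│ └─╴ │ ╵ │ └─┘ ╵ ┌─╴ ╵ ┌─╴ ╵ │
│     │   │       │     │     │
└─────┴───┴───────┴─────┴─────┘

Finding path from (9, 12) to (0, 11):
Path: (9,12) → (9,11) → (9,10) → (8,10) → (8,9) → (9,9) → (9,8) → (10,8) → (10,7) → (9,7) → (8,7) → (7,7) → (7,6) → (8,6) → (8,5) → (7,5) → (7,4) → (6,4) → (5,4) → (5,5) → (5,6) → (6,6) → (6,7) → (6,8) → (5,8) → (5,7) → (4,7) → (4,8) → (4,9) → (5,9) → (6,9) → (7,9) → (7,10) → (6,10) → (5,10) → (4,10) → (4,11) → (3,11) → (2,11) → (2,12) → (3,12) → (4,12) → (4,13) → (5,13) → (5,12) → (6,12) → (6,13) → (6,14) → (5,14) → (4,14) → (3,14) → (2,14) → (1,14) → (0,14) → (0,13) → (0,12) → (0,11)
Distance: 56 steps

Solution:

┌───────┬─────────────┬───────┐
│       │             │B ← ← ↰│
│ ╶─┬─┐ └─╴ ┌───────┐ └─╴ ┌─┐ │
│   │ │     │       │     │ │↑│
├─╴ │ └─────┤ ╶───┐ └─┬───┘ │ │
│   │       │     │   │↱ ↓  │↑│
│ ╶─┴─┐ ╷ ╶─┘ ┌───┴─╴ │ ╷ ╷ │ │
│     │ │     │       │↑│↓│ │↑│
├───┐ └─┴─────┤ ╶───┬─┘ │ └─┤ │
│   │         │↱ → ↓│↱ ↑│↳ ↓│↑│
│ ╷ └───┬─────┤ ╶─┐ │ ┌─┼─╴ │ │
│ │     │↱ → ↓│↑ ↰│↓│↑│ │↓ ↲│↑│
│ ├───╴ │ ┌─┐ └─╴ │ │ │ │ ╶─┘ │
│ │     │↑│ │↳ → ↑│↓│↑│ │↳ → ↑│
│ │ ╶───┤ ╵ ├───┬─┤ ╵ │ └─────┤
│ │     │↑ ↰│↓ ↰│ │↳ ↑│       │
│ ├───┐ └─┐ ╵ ╷ │ └───┤ ╷ ╶───┤
│ │   │   │↑ ↲│↑│  ↓ ↰│ │     │
│ │ ╶─┤ ╶─┴───┤ ├─╴ ╷ └─┴─┐ ╷ │
│ │   │       │↑│↓ ↲│↑ ← A│ │ │
│ ├─╴ ├───╴ ╷ │ ╵ ┌─┴─┬─╴ ├─┘ │
│ │   │     │ │↑ ↲│   │   │   │
│ ╵ ╷ │ ┌───┘ └───┤ ╶─┤ ╶─┤ ╷ │
│   │ │ │         │   │   │ │ │
├─┬─┘ │ ├───┐ ┌───┘ ╷ └─╴ │ └─┤
│ │   │ │   │ │     │     │   │
│ │ ╶─┤ │ ╷ │ │ ┌───┴─┬───┴─┐ │
│ │   │ │ │ │ │ │     │     │ │
│ └─╴ │ ╵ │ └─┘ ╵ ┌─╴ ╵ ┌─╴ ╵ │
│     │   │       │     │     │
└─────┴───┴───────┴─────┴─────┘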